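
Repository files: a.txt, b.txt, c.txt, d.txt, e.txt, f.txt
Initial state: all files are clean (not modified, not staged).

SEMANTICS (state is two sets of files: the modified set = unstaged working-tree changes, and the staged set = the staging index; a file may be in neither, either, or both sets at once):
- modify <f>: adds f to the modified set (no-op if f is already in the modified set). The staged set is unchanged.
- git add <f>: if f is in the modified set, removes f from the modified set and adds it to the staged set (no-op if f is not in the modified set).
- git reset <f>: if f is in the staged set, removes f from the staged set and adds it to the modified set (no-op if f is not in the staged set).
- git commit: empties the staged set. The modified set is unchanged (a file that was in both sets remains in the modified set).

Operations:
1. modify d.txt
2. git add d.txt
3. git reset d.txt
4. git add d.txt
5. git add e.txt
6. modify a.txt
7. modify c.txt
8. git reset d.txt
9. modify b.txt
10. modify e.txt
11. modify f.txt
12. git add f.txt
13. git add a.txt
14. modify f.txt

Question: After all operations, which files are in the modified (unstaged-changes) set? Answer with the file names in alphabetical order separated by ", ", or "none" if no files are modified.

Answer: b.txt, c.txt, d.txt, e.txt, f.txt

Derivation:
After op 1 (modify d.txt): modified={d.txt} staged={none}
After op 2 (git add d.txt): modified={none} staged={d.txt}
After op 3 (git reset d.txt): modified={d.txt} staged={none}
After op 4 (git add d.txt): modified={none} staged={d.txt}
After op 5 (git add e.txt): modified={none} staged={d.txt}
After op 6 (modify a.txt): modified={a.txt} staged={d.txt}
After op 7 (modify c.txt): modified={a.txt, c.txt} staged={d.txt}
After op 8 (git reset d.txt): modified={a.txt, c.txt, d.txt} staged={none}
After op 9 (modify b.txt): modified={a.txt, b.txt, c.txt, d.txt} staged={none}
After op 10 (modify e.txt): modified={a.txt, b.txt, c.txt, d.txt, e.txt} staged={none}
After op 11 (modify f.txt): modified={a.txt, b.txt, c.txt, d.txt, e.txt, f.txt} staged={none}
After op 12 (git add f.txt): modified={a.txt, b.txt, c.txt, d.txt, e.txt} staged={f.txt}
After op 13 (git add a.txt): modified={b.txt, c.txt, d.txt, e.txt} staged={a.txt, f.txt}
After op 14 (modify f.txt): modified={b.txt, c.txt, d.txt, e.txt, f.txt} staged={a.txt, f.txt}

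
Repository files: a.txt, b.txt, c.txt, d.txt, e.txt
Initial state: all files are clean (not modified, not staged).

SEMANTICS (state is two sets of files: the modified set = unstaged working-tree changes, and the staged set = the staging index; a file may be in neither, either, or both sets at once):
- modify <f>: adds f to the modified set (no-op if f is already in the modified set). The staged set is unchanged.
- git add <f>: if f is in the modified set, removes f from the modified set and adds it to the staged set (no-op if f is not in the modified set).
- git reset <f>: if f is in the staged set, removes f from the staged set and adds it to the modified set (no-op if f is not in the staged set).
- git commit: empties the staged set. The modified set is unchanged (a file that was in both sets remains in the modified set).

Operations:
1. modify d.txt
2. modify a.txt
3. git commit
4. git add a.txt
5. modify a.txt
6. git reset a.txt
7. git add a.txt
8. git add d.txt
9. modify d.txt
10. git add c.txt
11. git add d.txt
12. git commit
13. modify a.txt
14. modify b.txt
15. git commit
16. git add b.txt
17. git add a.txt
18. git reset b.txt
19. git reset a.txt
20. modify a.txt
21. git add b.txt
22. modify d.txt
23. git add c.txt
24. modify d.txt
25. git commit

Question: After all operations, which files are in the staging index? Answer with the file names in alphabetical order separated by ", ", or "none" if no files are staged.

Answer: none

Derivation:
After op 1 (modify d.txt): modified={d.txt} staged={none}
After op 2 (modify a.txt): modified={a.txt, d.txt} staged={none}
After op 3 (git commit): modified={a.txt, d.txt} staged={none}
After op 4 (git add a.txt): modified={d.txt} staged={a.txt}
After op 5 (modify a.txt): modified={a.txt, d.txt} staged={a.txt}
After op 6 (git reset a.txt): modified={a.txt, d.txt} staged={none}
After op 7 (git add a.txt): modified={d.txt} staged={a.txt}
After op 8 (git add d.txt): modified={none} staged={a.txt, d.txt}
After op 9 (modify d.txt): modified={d.txt} staged={a.txt, d.txt}
After op 10 (git add c.txt): modified={d.txt} staged={a.txt, d.txt}
After op 11 (git add d.txt): modified={none} staged={a.txt, d.txt}
After op 12 (git commit): modified={none} staged={none}
After op 13 (modify a.txt): modified={a.txt} staged={none}
After op 14 (modify b.txt): modified={a.txt, b.txt} staged={none}
After op 15 (git commit): modified={a.txt, b.txt} staged={none}
After op 16 (git add b.txt): modified={a.txt} staged={b.txt}
After op 17 (git add a.txt): modified={none} staged={a.txt, b.txt}
After op 18 (git reset b.txt): modified={b.txt} staged={a.txt}
After op 19 (git reset a.txt): modified={a.txt, b.txt} staged={none}
After op 20 (modify a.txt): modified={a.txt, b.txt} staged={none}
After op 21 (git add b.txt): modified={a.txt} staged={b.txt}
After op 22 (modify d.txt): modified={a.txt, d.txt} staged={b.txt}
After op 23 (git add c.txt): modified={a.txt, d.txt} staged={b.txt}
After op 24 (modify d.txt): modified={a.txt, d.txt} staged={b.txt}
After op 25 (git commit): modified={a.txt, d.txt} staged={none}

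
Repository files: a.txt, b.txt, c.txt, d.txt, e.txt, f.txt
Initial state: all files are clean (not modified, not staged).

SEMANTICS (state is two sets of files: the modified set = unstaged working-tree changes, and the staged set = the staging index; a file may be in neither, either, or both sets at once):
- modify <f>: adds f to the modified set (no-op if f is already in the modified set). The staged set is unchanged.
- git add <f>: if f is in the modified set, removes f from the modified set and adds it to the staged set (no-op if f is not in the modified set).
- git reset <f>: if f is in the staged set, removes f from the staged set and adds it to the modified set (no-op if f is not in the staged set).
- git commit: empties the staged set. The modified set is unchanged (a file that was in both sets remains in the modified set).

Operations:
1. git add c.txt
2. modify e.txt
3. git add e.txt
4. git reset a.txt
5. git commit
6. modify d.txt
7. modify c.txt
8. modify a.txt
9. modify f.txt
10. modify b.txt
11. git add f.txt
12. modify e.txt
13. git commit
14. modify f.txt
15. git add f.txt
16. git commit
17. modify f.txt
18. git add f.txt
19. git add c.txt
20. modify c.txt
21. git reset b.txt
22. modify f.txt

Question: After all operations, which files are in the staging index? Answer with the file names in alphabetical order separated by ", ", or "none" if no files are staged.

After op 1 (git add c.txt): modified={none} staged={none}
After op 2 (modify e.txt): modified={e.txt} staged={none}
After op 3 (git add e.txt): modified={none} staged={e.txt}
After op 4 (git reset a.txt): modified={none} staged={e.txt}
After op 5 (git commit): modified={none} staged={none}
After op 6 (modify d.txt): modified={d.txt} staged={none}
After op 7 (modify c.txt): modified={c.txt, d.txt} staged={none}
After op 8 (modify a.txt): modified={a.txt, c.txt, d.txt} staged={none}
After op 9 (modify f.txt): modified={a.txt, c.txt, d.txt, f.txt} staged={none}
After op 10 (modify b.txt): modified={a.txt, b.txt, c.txt, d.txt, f.txt} staged={none}
After op 11 (git add f.txt): modified={a.txt, b.txt, c.txt, d.txt} staged={f.txt}
After op 12 (modify e.txt): modified={a.txt, b.txt, c.txt, d.txt, e.txt} staged={f.txt}
After op 13 (git commit): modified={a.txt, b.txt, c.txt, d.txt, e.txt} staged={none}
After op 14 (modify f.txt): modified={a.txt, b.txt, c.txt, d.txt, e.txt, f.txt} staged={none}
After op 15 (git add f.txt): modified={a.txt, b.txt, c.txt, d.txt, e.txt} staged={f.txt}
After op 16 (git commit): modified={a.txt, b.txt, c.txt, d.txt, e.txt} staged={none}
After op 17 (modify f.txt): modified={a.txt, b.txt, c.txt, d.txt, e.txt, f.txt} staged={none}
After op 18 (git add f.txt): modified={a.txt, b.txt, c.txt, d.txt, e.txt} staged={f.txt}
After op 19 (git add c.txt): modified={a.txt, b.txt, d.txt, e.txt} staged={c.txt, f.txt}
After op 20 (modify c.txt): modified={a.txt, b.txt, c.txt, d.txt, e.txt} staged={c.txt, f.txt}
After op 21 (git reset b.txt): modified={a.txt, b.txt, c.txt, d.txt, e.txt} staged={c.txt, f.txt}
After op 22 (modify f.txt): modified={a.txt, b.txt, c.txt, d.txt, e.txt, f.txt} staged={c.txt, f.txt}

Answer: c.txt, f.txt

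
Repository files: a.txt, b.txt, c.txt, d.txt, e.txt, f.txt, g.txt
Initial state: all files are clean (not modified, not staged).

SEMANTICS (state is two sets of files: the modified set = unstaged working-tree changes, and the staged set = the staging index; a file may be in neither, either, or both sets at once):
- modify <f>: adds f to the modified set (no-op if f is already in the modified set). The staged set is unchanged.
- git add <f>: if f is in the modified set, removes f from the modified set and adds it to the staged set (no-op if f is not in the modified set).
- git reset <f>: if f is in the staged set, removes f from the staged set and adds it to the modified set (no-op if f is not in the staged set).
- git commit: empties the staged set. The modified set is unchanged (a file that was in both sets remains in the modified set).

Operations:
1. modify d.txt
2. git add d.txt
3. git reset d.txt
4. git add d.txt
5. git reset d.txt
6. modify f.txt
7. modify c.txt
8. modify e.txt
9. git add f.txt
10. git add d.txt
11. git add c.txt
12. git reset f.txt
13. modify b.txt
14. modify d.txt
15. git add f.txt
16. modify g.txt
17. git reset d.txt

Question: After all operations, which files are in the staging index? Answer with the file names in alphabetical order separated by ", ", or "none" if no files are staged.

After op 1 (modify d.txt): modified={d.txt} staged={none}
After op 2 (git add d.txt): modified={none} staged={d.txt}
After op 3 (git reset d.txt): modified={d.txt} staged={none}
After op 4 (git add d.txt): modified={none} staged={d.txt}
After op 5 (git reset d.txt): modified={d.txt} staged={none}
After op 6 (modify f.txt): modified={d.txt, f.txt} staged={none}
After op 7 (modify c.txt): modified={c.txt, d.txt, f.txt} staged={none}
After op 8 (modify e.txt): modified={c.txt, d.txt, e.txt, f.txt} staged={none}
After op 9 (git add f.txt): modified={c.txt, d.txt, e.txt} staged={f.txt}
After op 10 (git add d.txt): modified={c.txt, e.txt} staged={d.txt, f.txt}
After op 11 (git add c.txt): modified={e.txt} staged={c.txt, d.txt, f.txt}
After op 12 (git reset f.txt): modified={e.txt, f.txt} staged={c.txt, d.txt}
After op 13 (modify b.txt): modified={b.txt, e.txt, f.txt} staged={c.txt, d.txt}
After op 14 (modify d.txt): modified={b.txt, d.txt, e.txt, f.txt} staged={c.txt, d.txt}
After op 15 (git add f.txt): modified={b.txt, d.txt, e.txt} staged={c.txt, d.txt, f.txt}
After op 16 (modify g.txt): modified={b.txt, d.txt, e.txt, g.txt} staged={c.txt, d.txt, f.txt}
After op 17 (git reset d.txt): modified={b.txt, d.txt, e.txt, g.txt} staged={c.txt, f.txt}

Answer: c.txt, f.txt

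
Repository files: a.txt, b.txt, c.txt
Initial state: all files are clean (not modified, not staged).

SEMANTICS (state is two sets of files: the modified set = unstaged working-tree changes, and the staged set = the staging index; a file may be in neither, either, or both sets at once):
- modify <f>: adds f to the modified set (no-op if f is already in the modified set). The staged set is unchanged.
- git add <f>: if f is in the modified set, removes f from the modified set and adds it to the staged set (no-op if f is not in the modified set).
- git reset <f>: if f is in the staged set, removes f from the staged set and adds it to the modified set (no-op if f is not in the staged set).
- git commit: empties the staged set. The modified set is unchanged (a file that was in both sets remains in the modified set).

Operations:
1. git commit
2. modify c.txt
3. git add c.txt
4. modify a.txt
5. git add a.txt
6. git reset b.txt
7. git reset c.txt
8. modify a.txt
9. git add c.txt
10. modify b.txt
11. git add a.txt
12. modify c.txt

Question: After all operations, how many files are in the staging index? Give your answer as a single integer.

After op 1 (git commit): modified={none} staged={none}
After op 2 (modify c.txt): modified={c.txt} staged={none}
After op 3 (git add c.txt): modified={none} staged={c.txt}
After op 4 (modify a.txt): modified={a.txt} staged={c.txt}
After op 5 (git add a.txt): modified={none} staged={a.txt, c.txt}
After op 6 (git reset b.txt): modified={none} staged={a.txt, c.txt}
After op 7 (git reset c.txt): modified={c.txt} staged={a.txt}
After op 8 (modify a.txt): modified={a.txt, c.txt} staged={a.txt}
After op 9 (git add c.txt): modified={a.txt} staged={a.txt, c.txt}
After op 10 (modify b.txt): modified={a.txt, b.txt} staged={a.txt, c.txt}
After op 11 (git add a.txt): modified={b.txt} staged={a.txt, c.txt}
After op 12 (modify c.txt): modified={b.txt, c.txt} staged={a.txt, c.txt}
Final staged set: {a.txt, c.txt} -> count=2

Answer: 2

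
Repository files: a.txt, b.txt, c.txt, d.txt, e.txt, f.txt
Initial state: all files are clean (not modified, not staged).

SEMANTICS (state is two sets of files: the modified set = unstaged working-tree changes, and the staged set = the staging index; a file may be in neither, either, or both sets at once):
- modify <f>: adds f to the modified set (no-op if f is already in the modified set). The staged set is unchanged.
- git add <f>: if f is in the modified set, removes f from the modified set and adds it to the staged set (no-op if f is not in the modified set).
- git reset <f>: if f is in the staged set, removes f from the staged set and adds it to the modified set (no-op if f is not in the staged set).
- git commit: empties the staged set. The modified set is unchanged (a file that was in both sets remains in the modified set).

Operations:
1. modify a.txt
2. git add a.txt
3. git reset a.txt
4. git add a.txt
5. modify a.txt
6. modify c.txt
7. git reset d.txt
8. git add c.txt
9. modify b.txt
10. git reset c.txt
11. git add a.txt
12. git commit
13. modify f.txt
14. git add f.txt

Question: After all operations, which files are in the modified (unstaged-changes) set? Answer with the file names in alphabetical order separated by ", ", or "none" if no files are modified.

After op 1 (modify a.txt): modified={a.txt} staged={none}
After op 2 (git add a.txt): modified={none} staged={a.txt}
After op 3 (git reset a.txt): modified={a.txt} staged={none}
After op 4 (git add a.txt): modified={none} staged={a.txt}
After op 5 (modify a.txt): modified={a.txt} staged={a.txt}
After op 6 (modify c.txt): modified={a.txt, c.txt} staged={a.txt}
After op 7 (git reset d.txt): modified={a.txt, c.txt} staged={a.txt}
After op 8 (git add c.txt): modified={a.txt} staged={a.txt, c.txt}
After op 9 (modify b.txt): modified={a.txt, b.txt} staged={a.txt, c.txt}
After op 10 (git reset c.txt): modified={a.txt, b.txt, c.txt} staged={a.txt}
After op 11 (git add a.txt): modified={b.txt, c.txt} staged={a.txt}
After op 12 (git commit): modified={b.txt, c.txt} staged={none}
After op 13 (modify f.txt): modified={b.txt, c.txt, f.txt} staged={none}
After op 14 (git add f.txt): modified={b.txt, c.txt} staged={f.txt}

Answer: b.txt, c.txt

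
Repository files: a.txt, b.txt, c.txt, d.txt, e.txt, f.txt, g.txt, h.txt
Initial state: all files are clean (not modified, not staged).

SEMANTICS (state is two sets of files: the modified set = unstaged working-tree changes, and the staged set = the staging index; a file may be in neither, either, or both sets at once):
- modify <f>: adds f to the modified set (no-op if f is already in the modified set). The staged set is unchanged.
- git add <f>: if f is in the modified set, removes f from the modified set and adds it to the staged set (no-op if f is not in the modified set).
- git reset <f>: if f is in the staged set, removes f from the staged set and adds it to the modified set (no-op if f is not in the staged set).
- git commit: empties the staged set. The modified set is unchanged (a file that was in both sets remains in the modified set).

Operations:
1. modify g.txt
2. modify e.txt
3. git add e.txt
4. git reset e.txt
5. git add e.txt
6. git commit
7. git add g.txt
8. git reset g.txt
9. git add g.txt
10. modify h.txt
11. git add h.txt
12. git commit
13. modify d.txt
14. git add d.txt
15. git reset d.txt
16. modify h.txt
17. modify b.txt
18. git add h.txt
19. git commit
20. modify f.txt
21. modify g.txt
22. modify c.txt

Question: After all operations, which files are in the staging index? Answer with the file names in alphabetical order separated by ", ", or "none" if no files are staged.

Answer: none

Derivation:
After op 1 (modify g.txt): modified={g.txt} staged={none}
After op 2 (modify e.txt): modified={e.txt, g.txt} staged={none}
After op 3 (git add e.txt): modified={g.txt} staged={e.txt}
After op 4 (git reset e.txt): modified={e.txt, g.txt} staged={none}
After op 5 (git add e.txt): modified={g.txt} staged={e.txt}
After op 6 (git commit): modified={g.txt} staged={none}
After op 7 (git add g.txt): modified={none} staged={g.txt}
After op 8 (git reset g.txt): modified={g.txt} staged={none}
After op 9 (git add g.txt): modified={none} staged={g.txt}
After op 10 (modify h.txt): modified={h.txt} staged={g.txt}
After op 11 (git add h.txt): modified={none} staged={g.txt, h.txt}
After op 12 (git commit): modified={none} staged={none}
After op 13 (modify d.txt): modified={d.txt} staged={none}
After op 14 (git add d.txt): modified={none} staged={d.txt}
After op 15 (git reset d.txt): modified={d.txt} staged={none}
After op 16 (modify h.txt): modified={d.txt, h.txt} staged={none}
After op 17 (modify b.txt): modified={b.txt, d.txt, h.txt} staged={none}
After op 18 (git add h.txt): modified={b.txt, d.txt} staged={h.txt}
After op 19 (git commit): modified={b.txt, d.txt} staged={none}
After op 20 (modify f.txt): modified={b.txt, d.txt, f.txt} staged={none}
After op 21 (modify g.txt): modified={b.txt, d.txt, f.txt, g.txt} staged={none}
After op 22 (modify c.txt): modified={b.txt, c.txt, d.txt, f.txt, g.txt} staged={none}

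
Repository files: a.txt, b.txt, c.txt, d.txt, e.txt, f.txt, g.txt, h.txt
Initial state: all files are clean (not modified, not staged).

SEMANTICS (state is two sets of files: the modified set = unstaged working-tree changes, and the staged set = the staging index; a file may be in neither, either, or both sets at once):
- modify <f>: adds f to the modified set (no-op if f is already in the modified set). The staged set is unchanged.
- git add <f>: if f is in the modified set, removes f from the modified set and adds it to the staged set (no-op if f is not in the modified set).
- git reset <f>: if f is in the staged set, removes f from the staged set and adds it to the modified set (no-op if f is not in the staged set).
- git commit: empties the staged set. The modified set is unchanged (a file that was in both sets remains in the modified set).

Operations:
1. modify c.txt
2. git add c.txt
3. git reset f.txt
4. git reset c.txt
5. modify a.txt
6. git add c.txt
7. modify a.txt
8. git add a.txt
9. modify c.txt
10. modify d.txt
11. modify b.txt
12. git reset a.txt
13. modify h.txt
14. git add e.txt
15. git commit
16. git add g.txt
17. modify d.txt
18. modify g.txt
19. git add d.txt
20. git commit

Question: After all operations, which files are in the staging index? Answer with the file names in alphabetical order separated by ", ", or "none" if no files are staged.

After op 1 (modify c.txt): modified={c.txt} staged={none}
After op 2 (git add c.txt): modified={none} staged={c.txt}
After op 3 (git reset f.txt): modified={none} staged={c.txt}
After op 4 (git reset c.txt): modified={c.txt} staged={none}
After op 5 (modify a.txt): modified={a.txt, c.txt} staged={none}
After op 6 (git add c.txt): modified={a.txt} staged={c.txt}
After op 7 (modify a.txt): modified={a.txt} staged={c.txt}
After op 8 (git add a.txt): modified={none} staged={a.txt, c.txt}
After op 9 (modify c.txt): modified={c.txt} staged={a.txt, c.txt}
After op 10 (modify d.txt): modified={c.txt, d.txt} staged={a.txt, c.txt}
After op 11 (modify b.txt): modified={b.txt, c.txt, d.txt} staged={a.txt, c.txt}
After op 12 (git reset a.txt): modified={a.txt, b.txt, c.txt, d.txt} staged={c.txt}
After op 13 (modify h.txt): modified={a.txt, b.txt, c.txt, d.txt, h.txt} staged={c.txt}
After op 14 (git add e.txt): modified={a.txt, b.txt, c.txt, d.txt, h.txt} staged={c.txt}
After op 15 (git commit): modified={a.txt, b.txt, c.txt, d.txt, h.txt} staged={none}
After op 16 (git add g.txt): modified={a.txt, b.txt, c.txt, d.txt, h.txt} staged={none}
After op 17 (modify d.txt): modified={a.txt, b.txt, c.txt, d.txt, h.txt} staged={none}
After op 18 (modify g.txt): modified={a.txt, b.txt, c.txt, d.txt, g.txt, h.txt} staged={none}
After op 19 (git add d.txt): modified={a.txt, b.txt, c.txt, g.txt, h.txt} staged={d.txt}
After op 20 (git commit): modified={a.txt, b.txt, c.txt, g.txt, h.txt} staged={none}

Answer: none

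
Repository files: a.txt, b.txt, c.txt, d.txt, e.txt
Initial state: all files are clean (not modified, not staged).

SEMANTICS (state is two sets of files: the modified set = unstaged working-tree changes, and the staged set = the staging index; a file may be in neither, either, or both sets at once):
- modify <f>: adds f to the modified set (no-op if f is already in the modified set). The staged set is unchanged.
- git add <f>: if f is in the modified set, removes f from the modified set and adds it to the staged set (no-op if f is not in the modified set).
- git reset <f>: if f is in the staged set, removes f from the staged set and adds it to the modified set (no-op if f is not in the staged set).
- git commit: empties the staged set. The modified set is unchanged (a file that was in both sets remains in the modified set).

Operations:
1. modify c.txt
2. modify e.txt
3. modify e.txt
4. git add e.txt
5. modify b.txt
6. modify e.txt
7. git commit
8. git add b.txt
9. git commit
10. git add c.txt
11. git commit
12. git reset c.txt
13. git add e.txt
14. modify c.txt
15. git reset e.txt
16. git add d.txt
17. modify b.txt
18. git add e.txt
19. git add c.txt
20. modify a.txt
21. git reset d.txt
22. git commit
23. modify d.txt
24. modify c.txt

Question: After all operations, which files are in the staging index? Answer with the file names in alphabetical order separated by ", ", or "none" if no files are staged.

After op 1 (modify c.txt): modified={c.txt} staged={none}
After op 2 (modify e.txt): modified={c.txt, e.txt} staged={none}
After op 3 (modify e.txt): modified={c.txt, e.txt} staged={none}
After op 4 (git add e.txt): modified={c.txt} staged={e.txt}
After op 5 (modify b.txt): modified={b.txt, c.txt} staged={e.txt}
After op 6 (modify e.txt): modified={b.txt, c.txt, e.txt} staged={e.txt}
After op 7 (git commit): modified={b.txt, c.txt, e.txt} staged={none}
After op 8 (git add b.txt): modified={c.txt, e.txt} staged={b.txt}
After op 9 (git commit): modified={c.txt, e.txt} staged={none}
After op 10 (git add c.txt): modified={e.txt} staged={c.txt}
After op 11 (git commit): modified={e.txt} staged={none}
After op 12 (git reset c.txt): modified={e.txt} staged={none}
After op 13 (git add e.txt): modified={none} staged={e.txt}
After op 14 (modify c.txt): modified={c.txt} staged={e.txt}
After op 15 (git reset e.txt): modified={c.txt, e.txt} staged={none}
After op 16 (git add d.txt): modified={c.txt, e.txt} staged={none}
After op 17 (modify b.txt): modified={b.txt, c.txt, e.txt} staged={none}
After op 18 (git add e.txt): modified={b.txt, c.txt} staged={e.txt}
After op 19 (git add c.txt): modified={b.txt} staged={c.txt, e.txt}
After op 20 (modify a.txt): modified={a.txt, b.txt} staged={c.txt, e.txt}
After op 21 (git reset d.txt): modified={a.txt, b.txt} staged={c.txt, e.txt}
After op 22 (git commit): modified={a.txt, b.txt} staged={none}
After op 23 (modify d.txt): modified={a.txt, b.txt, d.txt} staged={none}
After op 24 (modify c.txt): modified={a.txt, b.txt, c.txt, d.txt} staged={none}

Answer: none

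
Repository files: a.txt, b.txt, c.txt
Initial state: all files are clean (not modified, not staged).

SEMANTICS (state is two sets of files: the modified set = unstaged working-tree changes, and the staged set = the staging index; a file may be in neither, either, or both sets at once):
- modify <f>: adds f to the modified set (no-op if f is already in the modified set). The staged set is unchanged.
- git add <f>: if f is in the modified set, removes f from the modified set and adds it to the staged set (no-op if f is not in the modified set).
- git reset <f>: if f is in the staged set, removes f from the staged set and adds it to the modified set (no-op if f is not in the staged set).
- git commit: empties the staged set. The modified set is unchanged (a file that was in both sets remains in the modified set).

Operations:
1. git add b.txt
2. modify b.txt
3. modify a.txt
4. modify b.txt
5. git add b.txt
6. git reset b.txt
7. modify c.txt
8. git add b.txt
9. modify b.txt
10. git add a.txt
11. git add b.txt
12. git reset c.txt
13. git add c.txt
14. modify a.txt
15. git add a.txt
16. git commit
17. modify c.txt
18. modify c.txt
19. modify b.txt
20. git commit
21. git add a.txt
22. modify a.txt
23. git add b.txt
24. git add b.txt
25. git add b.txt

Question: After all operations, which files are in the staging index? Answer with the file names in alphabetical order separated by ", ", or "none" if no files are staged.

Answer: b.txt

Derivation:
After op 1 (git add b.txt): modified={none} staged={none}
After op 2 (modify b.txt): modified={b.txt} staged={none}
After op 3 (modify a.txt): modified={a.txt, b.txt} staged={none}
After op 4 (modify b.txt): modified={a.txt, b.txt} staged={none}
After op 5 (git add b.txt): modified={a.txt} staged={b.txt}
After op 6 (git reset b.txt): modified={a.txt, b.txt} staged={none}
After op 7 (modify c.txt): modified={a.txt, b.txt, c.txt} staged={none}
After op 8 (git add b.txt): modified={a.txt, c.txt} staged={b.txt}
After op 9 (modify b.txt): modified={a.txt, b.txt, c.txt} staged={b.txt}
After op 10 (git add a.txt): modified={b.txt, c.txt} staged={a.txt, b.txt}
After op 11 (git add b.txt): modified={c.txt} staged={a.txt, b.txt}
After op 12 (git reset c.txt): modified={c.txt} staged={a.txt, b.txt}
After op 13 (git add c.txt): modified={none} staged={a.txt, b.txt, c.txt}
After op 14 (modify a.txt): modified={a.txt} staged={a.txt, b.txt, c.txt}
After op 15 (git add a.txt): modified={none} staged={a.txt, b.txt, c.txt}
After op 16 (git commit): modified={none} staged={none}
After op 17 (modify c.txt): modified={c.txt} staged={none}
After op 18 (modify c.txt): modified={c.txt} staged={none}
After op 19 (modify b.txt): modified={b.txt, c.txt} staged={none}
After op 20 (git commit): modified={b.txt, c.txt} staged={none}
After op 21 (git add a.txt): modified={b.txt, c.txt} staged={none}
After op 22 (modify a.txt): modified={a.txt, b.txt, c.txt} staged={none}
After op 23 (git add b.txt): modified={a.txt, c.txt} staged={b.txt}
After op 24 (git add b.txt): modified={a.txt, c.txt} staged={b.txt}
After op 25 (git add b.txt): modified={a.txt, c.txt} staged={b.txt}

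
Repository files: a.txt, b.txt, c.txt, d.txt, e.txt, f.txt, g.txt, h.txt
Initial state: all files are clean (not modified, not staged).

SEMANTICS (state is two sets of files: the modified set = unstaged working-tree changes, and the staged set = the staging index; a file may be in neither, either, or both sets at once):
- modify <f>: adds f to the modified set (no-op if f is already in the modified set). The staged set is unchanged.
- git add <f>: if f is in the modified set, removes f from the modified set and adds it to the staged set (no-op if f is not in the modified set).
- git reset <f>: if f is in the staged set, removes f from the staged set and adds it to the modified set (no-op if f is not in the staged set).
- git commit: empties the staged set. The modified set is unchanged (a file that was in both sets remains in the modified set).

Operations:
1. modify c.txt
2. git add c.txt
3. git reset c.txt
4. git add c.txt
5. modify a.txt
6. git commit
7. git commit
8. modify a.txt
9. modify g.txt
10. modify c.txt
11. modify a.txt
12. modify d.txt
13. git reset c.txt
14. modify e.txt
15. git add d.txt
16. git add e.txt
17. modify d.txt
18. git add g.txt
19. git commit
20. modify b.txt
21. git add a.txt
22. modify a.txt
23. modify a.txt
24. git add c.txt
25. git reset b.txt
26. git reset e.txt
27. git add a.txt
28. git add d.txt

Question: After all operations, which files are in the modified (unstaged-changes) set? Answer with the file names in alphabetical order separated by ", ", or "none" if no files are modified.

After op 1 (modify c.txt): modified={c.txt} staged={none}
After op 2 (git add c.txt): modified={none} staged={c.txt}
After op 3 (git reset c.txt): modified={c.txt} staged={none}
After op 4 (git add c.txt): modified={none} staged={c.txt}
After op 5 (modify a.txt): modified={a.txt} staged={c.txt}
After op 6 (git commit): modified={a.txt} staged={none}
After op 7 (git commit): modified={a.txt} staged={none}
After op 8 (modify a.txt): modified={a.txt} staged={none}
After op 9 (modify g.txt): modified={a.txt, g.txt} staged={none}
After op 10 (modify c.txt): modified={a.txt, c.txt, g.txt} staged={none}
After op 11 (modify a.txt): modified={a.txt, c.txt, g.txt} staged={none}
After op 12 (modify d.txt): modified={a.txt, c.txt, d.txt, g.txt} staged={none}
After op 13 (git reset c.txt): modified={a.txt, c.txt, d.txt, g.txt} staged={none}
After op 14 (modify e.txt): modified={a.txt, c.txt, d.txt, e.txt, g.txt} staged={none}
After op 15 (git add d.txt): modified={a.txt, c.txt, e.txt, g.txt} staged={d.txt}
After op 16 (git add e.txt): modified={a.txt, c.txt, g.txt} staged={d.txt, e.txt}
After op 17 (modify d.txt): modified={a.txt, c.txt, d.txt, g.txt} staged={d.txt, e.txt}
After op 18 (git add g.txt): modified={a.txt, c.txt, d.txt} staged={d.txt, e.txt, g.txt}
After op 19 (git commit): modified={a.txt, c.txt, d.txt} staged={none}
After op 20 (modify b.txt): modified={a.txt, b.txt, c.txt, d.txt} staged={none}
After op 21 (git add a.txt): modified={b.txt, c.txt, d.txt} staged={a.txt}
After op 22 (modify a.txt): modified={a.txt, b.txt, c.txt, d.txt} staged={a.txt}
After op 23 (modify a.txt): modified={a.txt, b.txt, c.txt, d.txt} staged={a.txt}
After op 24 (git add c.txt): modified={a.txt, b.txt, d.txt} staged={a.txt, c.txt}
After op 25 (git reset b.txt): modified={a.txt, b.txt, d.txt} staged={a.txt, c.txt}
After op 26 (git reset e.txt): modified={a.txt, b.txt, d.txt} staged={a.txt, c.txt}
After op 27 (git add a.txt): modified={b.txt, d.txt} staged={a.txt, c.txt}
After op 28 (git add d.txt): modified={b.txt} staged={a.txt, c.txt, d.txt}

Answer: b.txt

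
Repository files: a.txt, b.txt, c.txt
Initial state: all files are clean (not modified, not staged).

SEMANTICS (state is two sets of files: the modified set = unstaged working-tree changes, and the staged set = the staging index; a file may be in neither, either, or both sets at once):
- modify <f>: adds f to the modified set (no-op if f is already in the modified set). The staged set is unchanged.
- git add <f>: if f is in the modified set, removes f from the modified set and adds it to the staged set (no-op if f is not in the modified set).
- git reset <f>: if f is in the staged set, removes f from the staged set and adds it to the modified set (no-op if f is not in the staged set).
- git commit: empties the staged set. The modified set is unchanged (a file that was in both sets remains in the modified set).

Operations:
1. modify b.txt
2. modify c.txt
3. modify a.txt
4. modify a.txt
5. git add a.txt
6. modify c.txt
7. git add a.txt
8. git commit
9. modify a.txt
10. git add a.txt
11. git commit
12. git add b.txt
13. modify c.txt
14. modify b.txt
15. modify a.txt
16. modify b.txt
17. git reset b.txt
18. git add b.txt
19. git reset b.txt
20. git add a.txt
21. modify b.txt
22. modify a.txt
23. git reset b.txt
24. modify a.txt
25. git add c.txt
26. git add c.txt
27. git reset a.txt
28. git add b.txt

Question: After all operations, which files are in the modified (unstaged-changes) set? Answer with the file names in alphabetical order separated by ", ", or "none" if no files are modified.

After op 1 (modify b.txt): modified={b.txt} staged={none}
After op 2 (modify c.txt): modified={b.txt, c.txt} staged={none}
After op 3 (modify a.txt): modified={a.txt, b.txt, c.txt} staged={none}
After op 4 (modify a.txt): modified={a.txt, b.txt, c.txt} staged={none}
After op 5 (git add a.txt): modified={b.txt, c.txt} staged={a.txt}
After op 6 (modify c.txt): modified={b.txt, c.txt} staged={a.txt}
After op 7 (git add a.txt): modified={b.txt, c.txt} staged={a.txt}
After op 8 (git commit): modified={b.txt, c.txt} staged={none}
After op 9 (modify a.txt): modified={a.txt, b.txt, c.txt} staged={none}
After op 10 (git add a.txt): modified={b.txt, c.txt} staged={a.txt}
After op 11 (git commit): modified={b.txt, c.txt} staged={none}
After op 12 (git add b.txt): modified={c.txt} staged={b.txt}
After op 13 (modify c.txt): modified={c.txt} staged={b.txt}
After op 14 (modify b.txt): modified={b.txt, c.txt} staged={b.txt}
After op 15 (modify a.txt): modified={a.txt, b.txt, c.txt} staged={b.txt}
After op 16 (modify b.txt): modified={a.txt, b.txt, c.txt} staged={b.txt}
After op 17 (git reset b.txt): modified={a.txt, b.txt, c.txt} staged={none}
After op 18 (git add b.txt): modified={a.txt, c.txt} staged={b.txt}
After op 19 (git reset b.txt): modified={a.txt, b.txt, c.txt} staged={none}
After op 20 (git add a.txt): modified={b.txt, c.txt} staged={a.txt}
After op 21 (modify b.txt): modified={b.txt, c.txt} staged={a.txt}
After op 22 (modify a.txt): modified={a.txt, b.txt, c.txt} staged={a.txt}
After op 23 (git reset b.txt): modified={a.txt, b.txt, c.txt} staged={a.txt}
After op 24 (modify a.txt): modified={a.txt, b.txt, c.txt} staged={a.txt}
After op 25 (git add c.txt): modified={a.txt, b.txt} staged={a.txt, c.txt}
After op 26 (git add c.txt): modified={a.txt, b.txt} staged={a.txt, c.txt}
After op 27 (git reset a.txt): modified={a.txt, b.txt} staged={c.txt}
After op 28 (git add b.txt): modified={a.txt} staged={b.txt, c.txt}

Answer: a.txt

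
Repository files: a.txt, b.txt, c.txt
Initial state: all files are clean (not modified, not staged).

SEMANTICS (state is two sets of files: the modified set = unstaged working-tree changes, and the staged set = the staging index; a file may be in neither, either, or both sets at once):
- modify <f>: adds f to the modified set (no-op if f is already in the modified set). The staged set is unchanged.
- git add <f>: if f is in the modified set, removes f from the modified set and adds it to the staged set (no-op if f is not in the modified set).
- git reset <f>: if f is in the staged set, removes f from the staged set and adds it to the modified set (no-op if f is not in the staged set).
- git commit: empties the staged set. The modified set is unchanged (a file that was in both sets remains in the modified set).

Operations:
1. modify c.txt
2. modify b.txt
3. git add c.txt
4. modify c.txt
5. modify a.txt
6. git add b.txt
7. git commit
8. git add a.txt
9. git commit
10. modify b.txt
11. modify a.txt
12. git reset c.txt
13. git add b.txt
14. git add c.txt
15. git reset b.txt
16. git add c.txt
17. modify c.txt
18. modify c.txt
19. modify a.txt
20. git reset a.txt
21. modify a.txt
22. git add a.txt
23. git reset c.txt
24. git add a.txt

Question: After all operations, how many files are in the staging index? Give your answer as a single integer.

Answer: 1

Derivation:
After op 1 (modify c.txt): modified={c.txt} staged={none}
After op 2 (modify b.txt): modified={b.txt, c.txt} staged={none}
After op 3 (git add c.txt): modified={b.txt} staged={c.txt}
After op 4 (modify c.txt): modified={b.txt, c.txt} staged={c.txt}
After op 5 (modify a.txt): modified={a.txt, b.txt, c.txt} staged={c.txt}
After op 6 (git add b.txt): modified={a.txt, c.txt} staged={b.txt, c.txt}
After op 7 (git commit): modified={a.txt, c.txt} staged={none}
After op 8 (git add a.txt): modified={c.txt} staged={a.txt}
After op 9 (git commit): modified={c.txt} staged={none}
After op 10 (modify b.txt): modified={b.txt, c.txt} staged={none}
After op 11 (modify a.txt): modified={a.txt, b.txt, c.txt} staged={none}
After op 12 (git reset c.txt): modified={a.txt, b.txt, c.txt} staged={none}
After op 13 (git add b.txt): modified={a.txt, c.txt} staged={b.txt}
After op 14 (git add c.txt): modified={a.txt} staged={b.txt, c.txt}
After op 15 (git reset b.txt): modified={a.txt, b.txt} staged={c.txt}
After op 16 (git add c.txt): modified={a.txt, b.txt} staged={c.txt}
After op 17 (modify c.txt): modified={a.txt, b.txt, c.txt} staged={c.txt}
After op 18 (modify c.txt): modified={a.txt, b.txt, c.txt} staged={c.txt}
After op 19 (modify a.txt): modified={a.txt, b.txt, c.txt} staged={c.txt}
After op 20 (git reset a.txt): modified={a.txt, b.txt, c.txt} staged={c.txt}
After op 21 (modify a.txt): modified={a.txt, b.txt, c.txt} staged={c.txt}
After op 22 (git add a.txt): modified={b.txt, c.txt} staged={a.txt, c.txt}
After op 23 (git reset c.txt): modified={b.txt, c.txt} staged={a.txt}
After op 24 (git add a.txt): modified={b.txt, c.txt} staged={a.txt}
Final staged set: {a.txt} -> count=1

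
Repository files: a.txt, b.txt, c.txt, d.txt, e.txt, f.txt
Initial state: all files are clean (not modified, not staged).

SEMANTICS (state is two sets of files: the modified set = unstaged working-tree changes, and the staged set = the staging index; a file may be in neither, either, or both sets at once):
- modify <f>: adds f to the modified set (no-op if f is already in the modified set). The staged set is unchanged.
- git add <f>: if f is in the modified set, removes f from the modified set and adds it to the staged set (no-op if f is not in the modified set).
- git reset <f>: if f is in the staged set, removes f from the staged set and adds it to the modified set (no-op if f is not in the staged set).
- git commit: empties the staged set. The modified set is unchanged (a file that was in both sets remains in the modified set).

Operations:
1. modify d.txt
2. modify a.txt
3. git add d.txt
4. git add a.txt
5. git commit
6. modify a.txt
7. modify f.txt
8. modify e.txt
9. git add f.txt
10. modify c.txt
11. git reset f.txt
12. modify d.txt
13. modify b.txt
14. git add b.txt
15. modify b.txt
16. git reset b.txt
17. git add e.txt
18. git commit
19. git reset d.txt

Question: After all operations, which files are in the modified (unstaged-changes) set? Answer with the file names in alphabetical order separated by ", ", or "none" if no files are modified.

Answer: a.txt, b.txt, c.txt, d.txt, f.txt

Derivation:
After op 1 (modify d.txt): modified={d.txt} staged={none}
After op 2 (modify a.txt): modified={a.txt, d.txt} staged={none}
After op 3 (git add d.txt): modified={a.txt} staged={d.txt}
After op 4 (git add a.txt): modified={none} staged={a.txt, d.txt}
After op 5 (git commit): modified={none} staged={none}
After op 6 (modify a.txt): modified={a.txt} staged={none}
After op 7 (modify f.txt): modified={a.txt, f.txt} staged={none}
After op 8 (modify e.txt): modified={a.txt, e.txt, f.txt} staged={none}
After op 9 (git add f.txt): modified={a.txt, e.txt} staged={f.txt}
After op 10 (modify c.txt): modified={a.txt, c.txt, e.txt} staged={f.txt}
After op 11 (git reset f.txt): modified={a.txt, c.txt, e.txt, f.txt} staged={none}
After op 12 (modify d.txt): modified={a.txt, c.txt, d.txt, e.txt, f.txt} staged={none}
After op 13 (modify b.txt): modified={a.txt, b.txt, c.txt, d.txt, e.txt, f.txt} staged={none}
After op 14 (git add b.txt): modified={a.txt, c.txt, d.txt, e.txt, f.txt} staged={b.txt}
After op 15 (modify b.txt): modified={a.txt, b.txt, c.txt, d.txt, e.txt, f.txt} staged={b.txt}
After op 16 (git reset b.txt): modified={a.txt, b.txt, c.txt, d.txt, e.txt, f.txt} staged={none}
After op 17 (git add e.txt): modified={a.txt, b.txt, c.txt, d.txt, f.txt} staged={e.txt}
After op 18 (git commit): modified={a.txt, b.txt, c.txt, d.txt, f.txt} staged={none}
After op 19 (git reset d.txt): modified={a.txt, b.txt, c.txt, d.txt, f.txt} staged={none}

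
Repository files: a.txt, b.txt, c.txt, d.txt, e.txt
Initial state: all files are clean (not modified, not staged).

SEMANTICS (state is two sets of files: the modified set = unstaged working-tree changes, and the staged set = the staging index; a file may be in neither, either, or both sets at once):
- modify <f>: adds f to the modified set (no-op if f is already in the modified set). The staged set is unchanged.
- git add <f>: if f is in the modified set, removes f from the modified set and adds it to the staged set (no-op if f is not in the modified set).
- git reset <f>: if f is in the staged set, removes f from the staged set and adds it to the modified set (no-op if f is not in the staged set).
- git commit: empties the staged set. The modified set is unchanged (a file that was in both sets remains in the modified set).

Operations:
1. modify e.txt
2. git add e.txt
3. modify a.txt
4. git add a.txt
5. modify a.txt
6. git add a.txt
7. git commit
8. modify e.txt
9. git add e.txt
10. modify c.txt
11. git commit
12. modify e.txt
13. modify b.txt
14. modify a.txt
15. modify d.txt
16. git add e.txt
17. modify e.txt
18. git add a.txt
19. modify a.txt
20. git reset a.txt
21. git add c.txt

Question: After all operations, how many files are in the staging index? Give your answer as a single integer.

Answer: 2

Derivation:
After op 1 (modify e.txt): modified={e.txt} staged={none}
After op 2 (git add e.txt): modified={none} staged={e.txt}
After op 3 (modify a.txt): modified={a.txt} staged={e.txt}
After op 4 (git add a.txt): modified={none} staged={a.txt, e.txt}
After op 5 (modify a.txt): modified={a.txt} staged={a.txt, e.txt}
After op 6 (git add a.txt): modified={none} staged={a.txt, e.txt}
After op 7 (git commit): modified={none} staged={none}
After op 8 (modify e.txt): modified={e.txt} staged={none}
After op 9 (git add e.txt): modified={none} staged={e.txt}
After op 10 (modify c.txt): modified={c.txt} staged={e.txt}
After op 11 (git commit): modified={c.txt} staged={none}
After op 12 (modify e.txt): modified={c.txt, e.txt} staged={none}
After op 13 (modify b.txt): modified={b.txt, c.txt, e.txt} staged={none}
After op 14 (modify a.txt): modified={a.txt, b.txt, c.txt, e.txt} staged={none}
After op 15 (modify d.txt): modified={a.txt, b.txt, c.txt, d.txt, e.txt} staged={none}
After op 16 (git add e.txt): modified={a.txt, b.txt, c.txt, d.txt} staged={e.txt}
After op 17 (modify e.txt): modified={a.txt, b.txt, c.txt, d.txt, e.txt} staged={e.txt}
After op 18 (git add a.txt): modified={b.txt, c.txt, d.txt, e.txt} staged={a.txt, e.txt}
After op 19 (modify a.txt): modified={a.txt, b.txt, c.txt, d.txt, e.txt} staged={a.txt, e.txt}
After op 20 (git reset a.txt): modified={a.txt, b.txt, c.txt, d.txt, e.txt} staged={e.txt}
After op 21 (git add c.txt): modified={a.txt, b.txt, d.txt, e.txt} staged={c.txt, e.txt}
Final staged set: {c.txt, e.txt} -> count=2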